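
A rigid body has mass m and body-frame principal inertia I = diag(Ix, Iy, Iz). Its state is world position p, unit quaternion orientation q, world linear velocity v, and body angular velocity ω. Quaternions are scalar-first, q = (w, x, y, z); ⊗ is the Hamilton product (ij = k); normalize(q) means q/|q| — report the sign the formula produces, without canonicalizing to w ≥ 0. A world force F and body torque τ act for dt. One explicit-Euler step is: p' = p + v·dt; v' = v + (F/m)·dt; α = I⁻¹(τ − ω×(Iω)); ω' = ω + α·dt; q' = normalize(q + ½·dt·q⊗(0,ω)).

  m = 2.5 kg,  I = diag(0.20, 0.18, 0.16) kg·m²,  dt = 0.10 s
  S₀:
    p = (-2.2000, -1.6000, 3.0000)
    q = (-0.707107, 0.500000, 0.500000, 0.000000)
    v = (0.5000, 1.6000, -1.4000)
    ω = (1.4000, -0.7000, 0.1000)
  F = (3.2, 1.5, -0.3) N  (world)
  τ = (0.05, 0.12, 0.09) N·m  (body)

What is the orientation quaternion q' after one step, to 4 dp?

2q̇ = q⊗(0,ω) = (-0.3500000, -0.9399498, 0.4449749, -1.1207107)
q' = normalize(q + ½dt·q⊗(0,ω)) = (-0.7224, 0.4516, 0.5207, -0.0559)

q' = (-0.7224, 0.4516, 0.5207, -0.0559)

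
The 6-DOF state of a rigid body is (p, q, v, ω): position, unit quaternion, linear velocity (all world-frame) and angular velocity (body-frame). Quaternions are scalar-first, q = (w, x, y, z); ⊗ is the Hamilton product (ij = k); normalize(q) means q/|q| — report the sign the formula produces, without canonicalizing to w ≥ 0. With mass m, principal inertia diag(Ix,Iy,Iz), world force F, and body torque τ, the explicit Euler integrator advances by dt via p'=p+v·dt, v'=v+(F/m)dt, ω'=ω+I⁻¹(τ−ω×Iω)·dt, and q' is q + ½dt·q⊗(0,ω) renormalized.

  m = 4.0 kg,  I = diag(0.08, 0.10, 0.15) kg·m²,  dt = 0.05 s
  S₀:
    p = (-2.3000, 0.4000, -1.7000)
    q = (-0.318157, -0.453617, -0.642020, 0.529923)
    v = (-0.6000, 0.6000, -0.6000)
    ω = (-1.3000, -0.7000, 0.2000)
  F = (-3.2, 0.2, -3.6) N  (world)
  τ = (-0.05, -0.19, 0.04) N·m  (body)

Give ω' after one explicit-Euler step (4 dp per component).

ω' = (-1.3269, -0.8041, 0.2073)

α = I⁻¹(τ − ω×Iω) = (-0.5375, -2.0820, 0.1453)
ω + α·dt = (-1.3269, -0.8041, 0.2073)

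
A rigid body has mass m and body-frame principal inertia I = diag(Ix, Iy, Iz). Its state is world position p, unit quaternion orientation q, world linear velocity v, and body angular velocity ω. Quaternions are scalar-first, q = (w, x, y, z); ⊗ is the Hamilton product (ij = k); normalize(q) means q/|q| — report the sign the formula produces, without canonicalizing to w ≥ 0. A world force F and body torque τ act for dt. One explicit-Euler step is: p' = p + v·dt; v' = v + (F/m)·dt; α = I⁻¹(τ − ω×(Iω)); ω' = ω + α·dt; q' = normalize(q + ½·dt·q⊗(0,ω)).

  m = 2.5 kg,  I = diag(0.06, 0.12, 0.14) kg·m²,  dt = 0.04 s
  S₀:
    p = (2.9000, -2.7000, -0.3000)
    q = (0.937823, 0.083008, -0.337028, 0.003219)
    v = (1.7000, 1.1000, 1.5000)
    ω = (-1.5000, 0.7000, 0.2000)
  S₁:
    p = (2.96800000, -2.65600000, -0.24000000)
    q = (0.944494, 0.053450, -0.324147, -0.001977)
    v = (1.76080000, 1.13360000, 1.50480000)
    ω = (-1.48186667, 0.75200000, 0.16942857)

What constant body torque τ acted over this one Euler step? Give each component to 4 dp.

ω₁ − ω₀ = (0.01813333, 0.05200000, -0.03057143)
ω₀×(Iω₀) = (0.0028, 0.0240, -0.0630)
I·α + gyro = (0.0300, 0.1800, -0.1700)

τ = (0.0300, 0.1800, -0.1700)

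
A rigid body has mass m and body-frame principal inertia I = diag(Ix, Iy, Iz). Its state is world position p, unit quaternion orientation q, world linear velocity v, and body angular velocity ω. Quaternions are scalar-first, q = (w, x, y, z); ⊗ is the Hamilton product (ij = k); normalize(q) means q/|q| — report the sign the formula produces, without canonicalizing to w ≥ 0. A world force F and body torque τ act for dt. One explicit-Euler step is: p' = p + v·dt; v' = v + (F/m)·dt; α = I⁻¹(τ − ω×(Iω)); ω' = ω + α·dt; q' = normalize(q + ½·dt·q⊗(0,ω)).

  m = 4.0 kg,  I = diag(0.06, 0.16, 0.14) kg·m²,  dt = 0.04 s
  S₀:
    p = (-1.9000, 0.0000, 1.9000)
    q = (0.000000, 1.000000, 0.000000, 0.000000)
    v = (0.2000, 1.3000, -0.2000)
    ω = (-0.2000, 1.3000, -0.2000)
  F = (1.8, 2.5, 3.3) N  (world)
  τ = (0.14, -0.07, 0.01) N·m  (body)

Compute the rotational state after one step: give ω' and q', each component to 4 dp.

gyro term ω×Iω = (0.0052, -0.0032, -0.0260)
(τ − ω×Iω)/I = (2.2467, -0.4175, 0.2571)
ω + α·dt = (-0.1101, 1.2833, -0.1897)
Hamilton product q⊗(0,ω) = (0.2000000, 0.0000000, 0.2000000, 1.3000000)
updated quaternion q' = (0.0040, 0.9996, 0.0040, 0.0260)

ω' = (-0.1101, 1.2833, -0.1897)
q' = (0.0040, 0.9996, 0.0040, 0.0260)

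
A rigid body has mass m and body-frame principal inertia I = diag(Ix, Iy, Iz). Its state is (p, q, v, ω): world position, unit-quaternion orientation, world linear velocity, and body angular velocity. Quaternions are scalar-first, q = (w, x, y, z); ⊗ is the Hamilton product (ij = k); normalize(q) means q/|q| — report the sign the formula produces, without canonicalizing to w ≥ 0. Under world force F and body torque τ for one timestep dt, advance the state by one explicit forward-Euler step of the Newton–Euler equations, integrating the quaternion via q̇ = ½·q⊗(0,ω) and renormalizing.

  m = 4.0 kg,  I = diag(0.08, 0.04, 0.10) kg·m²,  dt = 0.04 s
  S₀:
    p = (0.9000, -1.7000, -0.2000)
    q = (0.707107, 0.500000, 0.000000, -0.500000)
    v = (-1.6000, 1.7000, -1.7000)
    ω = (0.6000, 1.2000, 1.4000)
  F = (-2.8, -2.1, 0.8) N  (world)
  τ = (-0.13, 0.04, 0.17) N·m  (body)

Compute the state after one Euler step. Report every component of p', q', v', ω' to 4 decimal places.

p' = (0.8360, -1.6320, -0.2680)
q' = (0.7146, 0.5201, -0.0030, -0.4678)
v' = (-1.6280, 1.6790, -1.6920)
ω' = (0.4846, 1.2568, 1.4795)

ω×(Iω) gyroscopic = (0.1008, -0.0168, -0.0288)
(τ − ω×Iω)/I = (-2.8850, 1.4200, 1.9880)
ω' = ω + α·dt = (0.4846, 1.2568, 1.4795)
Hamilton product q⊗(0,ω) = (0.4000000, 1.0242642, -0.1514716, 1.5899498)
q' = normalize(q + ½dt·q⊗(0,ω)) = (0.7146, 0.5201, -0.0030, -0.4678)
a = (-0.7000, -0.5250, 0.2000)
new position p' = (0.8360, -1.6320, -0.2680)
new velocity v' = (-1.6280, 1.6790, -1.6920)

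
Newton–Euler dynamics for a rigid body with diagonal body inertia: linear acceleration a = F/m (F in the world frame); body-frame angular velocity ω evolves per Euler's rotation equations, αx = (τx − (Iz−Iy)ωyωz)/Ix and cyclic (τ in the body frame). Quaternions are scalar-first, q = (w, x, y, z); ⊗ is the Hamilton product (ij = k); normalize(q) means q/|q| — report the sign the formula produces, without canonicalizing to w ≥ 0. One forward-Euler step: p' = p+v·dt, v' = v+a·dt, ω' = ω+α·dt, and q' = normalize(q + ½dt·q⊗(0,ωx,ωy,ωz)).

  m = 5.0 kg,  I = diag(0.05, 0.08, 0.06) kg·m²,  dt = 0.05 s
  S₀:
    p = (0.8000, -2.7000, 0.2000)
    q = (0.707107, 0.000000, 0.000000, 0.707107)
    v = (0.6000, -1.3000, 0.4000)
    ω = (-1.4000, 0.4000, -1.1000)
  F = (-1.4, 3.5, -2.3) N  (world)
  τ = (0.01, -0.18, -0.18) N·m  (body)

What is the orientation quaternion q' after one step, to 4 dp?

q⊗(0,ω) = (0.7778177, -1.2727926, -0.7071070, -0.7778177)
q' = normalize(q + ½dt·q⊗(0,ω)) = (0.7258, -0.0318, -0.0177, 0.6869)

q' = (0.7258, -0.0318, -0.0177, 0.6869)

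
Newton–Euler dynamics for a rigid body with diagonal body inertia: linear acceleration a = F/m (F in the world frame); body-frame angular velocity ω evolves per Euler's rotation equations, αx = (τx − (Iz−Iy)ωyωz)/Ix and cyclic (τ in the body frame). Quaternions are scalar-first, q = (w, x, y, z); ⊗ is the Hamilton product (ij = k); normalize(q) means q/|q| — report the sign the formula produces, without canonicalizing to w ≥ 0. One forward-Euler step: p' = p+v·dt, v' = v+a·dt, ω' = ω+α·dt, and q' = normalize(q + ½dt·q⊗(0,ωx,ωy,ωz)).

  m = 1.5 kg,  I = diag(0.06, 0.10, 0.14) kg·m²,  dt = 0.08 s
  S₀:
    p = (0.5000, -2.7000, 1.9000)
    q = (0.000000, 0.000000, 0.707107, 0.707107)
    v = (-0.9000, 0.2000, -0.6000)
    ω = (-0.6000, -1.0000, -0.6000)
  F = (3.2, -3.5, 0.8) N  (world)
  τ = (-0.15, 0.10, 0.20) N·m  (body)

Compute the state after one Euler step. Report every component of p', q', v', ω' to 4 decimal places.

precession coupling ω×(Iω) = (0.0240, -0.0288, 0.0240)
(τ − ω×Iω)/I = (-2.9000, 1.2880, 1.2571)
ω + α·dt = (-0.8320, -0.8970, -0.4994)
2q̇ = q⊗(0,ω) = (1.1313712, 0.2828428, -0.4242642, 0.4242642)
updated quaternion q' = (0.0452, 0.0113, 0.6892, 0.7231)
a = F/m = (2.1333, -2.3333, 0.5333)
p + v·dt = (0.4280, -2.6840, 1.8520)
v' = v + a·dt = (-0.7293, 0.0133, -0.5573)

p' = (0.4280, -2.6840, 1.8520)
q' = (0.0452, 0.0113, 0.6892, 0.7231)
v' = (-0.7293, 0.0133, -0.5573)
ω' = (-0.8320, -0.8970, -0.4994)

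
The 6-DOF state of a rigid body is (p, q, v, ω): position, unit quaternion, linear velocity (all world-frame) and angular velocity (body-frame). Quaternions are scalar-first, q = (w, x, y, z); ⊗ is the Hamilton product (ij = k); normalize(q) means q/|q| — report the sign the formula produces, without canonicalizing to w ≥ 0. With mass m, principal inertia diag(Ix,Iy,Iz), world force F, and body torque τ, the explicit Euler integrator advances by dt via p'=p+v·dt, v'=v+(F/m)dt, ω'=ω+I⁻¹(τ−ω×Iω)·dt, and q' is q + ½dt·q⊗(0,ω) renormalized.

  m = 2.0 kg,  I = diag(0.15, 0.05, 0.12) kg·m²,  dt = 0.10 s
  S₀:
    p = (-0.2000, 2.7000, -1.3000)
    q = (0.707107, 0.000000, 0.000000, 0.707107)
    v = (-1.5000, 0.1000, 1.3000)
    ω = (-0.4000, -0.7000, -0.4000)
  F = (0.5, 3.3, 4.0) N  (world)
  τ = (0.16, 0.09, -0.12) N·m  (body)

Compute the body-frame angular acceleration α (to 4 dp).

α = (0.9360, 1.7040, -0.7667)

precession coupling ω×(Iω) = (0.0196, 0.0048, -0.0280)
α = I⁻¹(τ − ω×Iω) = (0.9360, 1.7040, -0.7667)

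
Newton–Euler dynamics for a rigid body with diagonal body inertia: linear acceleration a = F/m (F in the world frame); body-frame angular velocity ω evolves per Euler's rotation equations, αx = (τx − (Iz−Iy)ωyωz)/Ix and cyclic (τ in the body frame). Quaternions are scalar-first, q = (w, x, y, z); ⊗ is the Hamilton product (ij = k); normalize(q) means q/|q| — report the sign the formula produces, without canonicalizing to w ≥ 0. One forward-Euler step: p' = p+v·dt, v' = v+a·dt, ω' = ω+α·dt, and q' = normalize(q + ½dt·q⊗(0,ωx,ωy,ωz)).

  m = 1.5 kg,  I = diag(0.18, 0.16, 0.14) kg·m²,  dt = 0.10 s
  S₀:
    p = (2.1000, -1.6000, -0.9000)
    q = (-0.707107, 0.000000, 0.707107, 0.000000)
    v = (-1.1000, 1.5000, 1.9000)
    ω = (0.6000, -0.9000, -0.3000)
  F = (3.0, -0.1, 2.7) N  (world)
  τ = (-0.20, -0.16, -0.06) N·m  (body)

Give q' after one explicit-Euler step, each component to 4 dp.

q' = (-0.6742, -0.0318, 0.7378, -0.0106)

Hamilton product q⊗(0,ω) = (0.6363963, -0.6363963, 0.6363963, -0.2121321)
q' = normalize(q + ½dt·q⊗(0,ω)) = (-0.6742, -0.0318, 0.7378, -0.0106)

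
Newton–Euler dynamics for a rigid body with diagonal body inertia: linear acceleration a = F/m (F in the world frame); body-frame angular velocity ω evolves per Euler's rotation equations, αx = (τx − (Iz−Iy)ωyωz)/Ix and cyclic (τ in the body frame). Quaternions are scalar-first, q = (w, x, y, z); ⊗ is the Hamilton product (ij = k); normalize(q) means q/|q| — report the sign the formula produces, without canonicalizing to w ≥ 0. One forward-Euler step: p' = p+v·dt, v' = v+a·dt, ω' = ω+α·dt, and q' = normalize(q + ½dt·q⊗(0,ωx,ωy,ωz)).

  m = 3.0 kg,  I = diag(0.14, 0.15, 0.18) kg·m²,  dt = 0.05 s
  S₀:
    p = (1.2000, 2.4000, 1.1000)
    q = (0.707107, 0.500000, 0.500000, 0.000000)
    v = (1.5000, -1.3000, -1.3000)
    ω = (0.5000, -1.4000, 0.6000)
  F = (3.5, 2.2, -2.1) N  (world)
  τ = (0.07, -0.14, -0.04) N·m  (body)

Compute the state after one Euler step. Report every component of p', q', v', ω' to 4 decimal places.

p' = (1.2750, 2.3350, 1.0350)
q' = (0.7178, 0.5159, 0.4674, -0.0131)
v' = (1.5583, -1.2633, -1.3350)
ω' = (0.5340, -1.4427, 0.5908)

a = (1.1667, 0.7333, -0.7000)
new position p' = (1.2750, 2.3350, 1.0350)
new velocity v' = (1.5583, -1.2633, -1.3350)
precession coupling ω×(Iω) = (-0.0252, -0.0120, -0.0070)
(τ − ω×Iω)/I = (0.6800, -0.8533, -0.1833)
new body rate ω' = (0.5340, -1.4427, 0.5908)
2q̇ = q⊗(0,ω) = (0.4500000, 0.6535535, -1.2899498, -0.5257358)
updated quaternion q' = (0.7178, 0.5159, 0.4674, -0.0131)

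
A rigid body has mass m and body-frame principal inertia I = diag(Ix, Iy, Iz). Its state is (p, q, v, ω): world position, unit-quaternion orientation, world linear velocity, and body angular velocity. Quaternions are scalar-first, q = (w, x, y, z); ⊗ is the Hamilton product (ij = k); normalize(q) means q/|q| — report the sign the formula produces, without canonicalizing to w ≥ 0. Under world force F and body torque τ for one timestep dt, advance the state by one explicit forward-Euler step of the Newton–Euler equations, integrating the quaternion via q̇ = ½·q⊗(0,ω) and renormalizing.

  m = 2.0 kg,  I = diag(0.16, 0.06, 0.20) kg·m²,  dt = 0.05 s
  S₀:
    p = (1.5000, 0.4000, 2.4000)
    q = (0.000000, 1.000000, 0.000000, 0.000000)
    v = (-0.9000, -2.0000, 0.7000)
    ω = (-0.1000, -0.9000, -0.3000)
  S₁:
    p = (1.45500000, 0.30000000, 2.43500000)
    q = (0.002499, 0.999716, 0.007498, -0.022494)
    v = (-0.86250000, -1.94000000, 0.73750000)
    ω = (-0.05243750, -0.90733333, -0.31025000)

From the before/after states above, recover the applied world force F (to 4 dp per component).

velocity change Δv = (0.03750000, 0.06000000, 0.03750000)
m·(v₁−v₀)/dt = (1.5000, 2.4000, 1.5000)

F = (1.5000, 2.4000, 1.5000)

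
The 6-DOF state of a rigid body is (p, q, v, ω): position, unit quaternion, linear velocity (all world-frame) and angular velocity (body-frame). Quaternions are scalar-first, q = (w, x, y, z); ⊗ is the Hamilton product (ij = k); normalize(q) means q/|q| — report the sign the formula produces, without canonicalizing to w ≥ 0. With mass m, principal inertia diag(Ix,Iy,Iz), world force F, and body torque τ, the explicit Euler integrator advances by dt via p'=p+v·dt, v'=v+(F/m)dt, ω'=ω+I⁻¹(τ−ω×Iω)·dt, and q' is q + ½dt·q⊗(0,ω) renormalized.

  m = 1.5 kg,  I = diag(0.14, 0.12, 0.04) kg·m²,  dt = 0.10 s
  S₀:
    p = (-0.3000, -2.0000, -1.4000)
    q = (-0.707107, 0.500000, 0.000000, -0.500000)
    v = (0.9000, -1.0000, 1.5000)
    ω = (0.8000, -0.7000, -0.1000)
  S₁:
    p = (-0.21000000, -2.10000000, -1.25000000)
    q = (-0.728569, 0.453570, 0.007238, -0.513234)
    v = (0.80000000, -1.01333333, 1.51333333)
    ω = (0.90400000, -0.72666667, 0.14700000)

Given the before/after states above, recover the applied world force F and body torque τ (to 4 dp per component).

F = (-1.5000, -0.2000, 0.2000)
τ = (0.1400, -0.0400, 0.1100)

Δv = v₁−v₀ = (-0.10000000, -0.01333333, 0.01333333)
F = m·Δv/dt = (-1.5000, -0.2000, 0.2000)
ω₁ − ω₀ = (0.10400000, -0.02666667, 0.24700000)
I·α + gyro = (0.1400, -0.0400, 0.1100)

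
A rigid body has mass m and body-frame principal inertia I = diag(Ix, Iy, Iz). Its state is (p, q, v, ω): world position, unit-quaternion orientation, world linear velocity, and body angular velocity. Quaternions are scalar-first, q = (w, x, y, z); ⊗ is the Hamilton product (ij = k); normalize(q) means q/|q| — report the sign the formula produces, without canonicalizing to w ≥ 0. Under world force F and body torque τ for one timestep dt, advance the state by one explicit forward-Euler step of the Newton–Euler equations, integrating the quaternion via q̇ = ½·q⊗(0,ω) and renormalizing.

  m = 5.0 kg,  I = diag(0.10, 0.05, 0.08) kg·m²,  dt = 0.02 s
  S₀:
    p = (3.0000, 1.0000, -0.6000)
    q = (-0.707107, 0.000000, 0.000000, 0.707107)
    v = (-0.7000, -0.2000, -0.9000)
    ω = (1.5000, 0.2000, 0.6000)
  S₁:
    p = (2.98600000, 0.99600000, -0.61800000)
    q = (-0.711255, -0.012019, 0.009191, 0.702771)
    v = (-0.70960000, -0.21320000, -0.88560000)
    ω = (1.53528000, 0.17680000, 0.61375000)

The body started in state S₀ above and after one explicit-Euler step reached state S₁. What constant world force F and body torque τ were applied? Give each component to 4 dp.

Δω = ω₁−ω₀ = (0.03528000, -0.02320000, 0.01375000)
applied torque τ = (0.1800, -0.0400, 0.0400)
velocity change Δv = (-0.00960000, -0.01320000, 0.01440000)
F = m·Δv/dt = (-2.4000, -3.3000, 3.6000)

F = (-2.4000, -3.3000, 3.6000)
τ = (0.1800, -0.0400, 0.0400)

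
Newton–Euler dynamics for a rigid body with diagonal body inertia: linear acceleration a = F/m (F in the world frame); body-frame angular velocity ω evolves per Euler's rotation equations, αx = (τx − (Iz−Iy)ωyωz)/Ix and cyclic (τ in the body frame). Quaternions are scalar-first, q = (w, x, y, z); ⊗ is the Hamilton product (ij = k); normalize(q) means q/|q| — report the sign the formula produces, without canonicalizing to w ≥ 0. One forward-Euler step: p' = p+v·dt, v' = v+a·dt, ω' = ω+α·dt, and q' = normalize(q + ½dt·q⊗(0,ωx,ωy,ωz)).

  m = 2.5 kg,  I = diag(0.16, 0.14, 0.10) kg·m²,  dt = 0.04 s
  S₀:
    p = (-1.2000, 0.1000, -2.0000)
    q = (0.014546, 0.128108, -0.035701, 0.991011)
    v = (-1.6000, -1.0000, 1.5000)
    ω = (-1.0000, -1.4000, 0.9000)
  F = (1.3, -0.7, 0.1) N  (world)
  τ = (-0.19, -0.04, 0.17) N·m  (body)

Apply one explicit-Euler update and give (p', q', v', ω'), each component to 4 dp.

(τ − ω×Iω)/I = (-1.5025, 0.1000, 1.9800)
ω + α·dt = (-1.0601, -1.3960, 0.9792)
Hamilton product q⊗(0,ω) = (-0.8137833, 1.3407385, -1.1266726, -0.2019608)
updated quaternion q' = (-0.0017, 0.1548, -0.0582, 0.9862)
a = (0.5200, -0.2800, 0.0400)
p + v·dt = (-1.2640, 0.0600, -1.9400)
v + (F/m)dt = (-1.5792, -1.0112, 1.5016)

p' = (-1.2640, 0.0600, -1.9400)
q' = (-0.0017, 0.1548, -0.0582, 0.9862)
v' = (-1.5792, -1.0112, 1.5016)
ω' = (-1.0601, -1.3960, 0.9792)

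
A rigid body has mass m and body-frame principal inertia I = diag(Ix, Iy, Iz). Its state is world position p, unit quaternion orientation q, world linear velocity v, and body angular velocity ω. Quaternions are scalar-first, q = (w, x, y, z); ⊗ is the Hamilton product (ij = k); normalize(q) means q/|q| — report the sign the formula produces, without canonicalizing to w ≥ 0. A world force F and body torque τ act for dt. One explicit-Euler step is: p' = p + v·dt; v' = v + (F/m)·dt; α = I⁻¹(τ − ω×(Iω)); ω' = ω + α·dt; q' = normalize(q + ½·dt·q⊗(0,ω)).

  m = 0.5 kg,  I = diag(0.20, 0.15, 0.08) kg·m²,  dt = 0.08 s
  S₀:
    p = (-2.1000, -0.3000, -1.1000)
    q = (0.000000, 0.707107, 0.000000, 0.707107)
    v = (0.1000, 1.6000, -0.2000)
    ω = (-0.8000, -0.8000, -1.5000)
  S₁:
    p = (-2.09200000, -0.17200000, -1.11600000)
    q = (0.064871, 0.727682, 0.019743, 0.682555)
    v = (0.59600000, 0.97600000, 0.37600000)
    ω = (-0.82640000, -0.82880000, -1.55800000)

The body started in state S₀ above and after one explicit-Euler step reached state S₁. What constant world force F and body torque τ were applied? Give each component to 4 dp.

rate change Δω = (-0.02640000, -0.02880000, -0.05800000)
precession coupling = (-0.0840, 0.1440, -0.0320)
τ = I·(Δω/dt) + ω₀×(Iω₀) = (-0.1500, 0.0900, -0.0900)
velocity change Δv = (0.49600000, -0.62400000, 0.57600000)
m·(v₁−v₀)/dt = (3.1000, -3.9000, 3.6000)

F = (3.1000, -3.9000, 3.6000)
τ = (-0.1500, 0.0900, -0.0900)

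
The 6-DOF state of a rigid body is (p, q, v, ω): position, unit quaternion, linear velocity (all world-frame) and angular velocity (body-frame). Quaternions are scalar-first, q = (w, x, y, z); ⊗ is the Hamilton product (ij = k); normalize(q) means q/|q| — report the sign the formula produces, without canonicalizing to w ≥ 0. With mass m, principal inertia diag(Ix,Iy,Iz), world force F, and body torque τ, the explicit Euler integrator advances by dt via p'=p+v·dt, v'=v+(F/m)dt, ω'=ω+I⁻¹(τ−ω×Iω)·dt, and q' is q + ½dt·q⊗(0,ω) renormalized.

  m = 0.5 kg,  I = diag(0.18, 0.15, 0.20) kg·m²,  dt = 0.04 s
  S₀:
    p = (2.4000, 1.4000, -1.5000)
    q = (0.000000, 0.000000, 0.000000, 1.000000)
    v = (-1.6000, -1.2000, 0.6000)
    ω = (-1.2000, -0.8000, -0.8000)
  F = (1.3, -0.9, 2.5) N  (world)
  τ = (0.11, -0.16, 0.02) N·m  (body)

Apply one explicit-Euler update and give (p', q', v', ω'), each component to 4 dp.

p' = (2.3360, 1.3520, -1.4760)
q' = (0.0160, 0.0160, -0.0240, 0.9995)
v' = (-1.4960, -1.2720, 0.8000)
ω' = (-1.1827, -0.8375, -0.7902)

gyro term ω×Iω = (0.0320, -0.0192, -0.0288)
α = I⁻¹(τ − ω×Iω) = (0.4333, -0.9387, 0.2440)
new body rate ω' = (-1.1827, -0.8375, -0.7902)
q⊗(0,ω) = (0.8000000, 0.8000000, -1.2000000, 0.0000000)
q' = normalize(q + ½dt·q⊗(0,ω)) = (0.0160, 0.0160, -0.0240, 0.9995)
a = (2.6000, -1.8000, 5.0000)
p' = p + v·dt = (2.3360, 1.3520, -1.4760)
v + (F/m)dt = (-1.4960, -1.2720, 0.8000)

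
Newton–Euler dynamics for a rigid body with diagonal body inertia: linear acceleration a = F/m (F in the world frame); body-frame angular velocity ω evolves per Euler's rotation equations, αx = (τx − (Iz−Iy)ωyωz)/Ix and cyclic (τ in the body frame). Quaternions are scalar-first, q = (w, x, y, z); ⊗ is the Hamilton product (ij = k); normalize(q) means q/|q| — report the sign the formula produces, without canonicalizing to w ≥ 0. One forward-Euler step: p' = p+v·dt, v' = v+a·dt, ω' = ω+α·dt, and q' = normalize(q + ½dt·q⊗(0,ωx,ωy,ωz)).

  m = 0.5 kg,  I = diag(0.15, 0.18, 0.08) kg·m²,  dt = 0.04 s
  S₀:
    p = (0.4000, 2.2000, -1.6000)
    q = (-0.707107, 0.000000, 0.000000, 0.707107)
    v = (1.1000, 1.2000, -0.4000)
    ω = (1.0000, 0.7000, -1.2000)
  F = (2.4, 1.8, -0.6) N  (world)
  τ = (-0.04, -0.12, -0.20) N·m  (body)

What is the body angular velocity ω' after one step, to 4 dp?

ω×(Iω) gyroscopic = (0.0840, -0.0840, 0.0210)
(τ − ω×Iω)/I = (-0.8267, -0.2000, -2.7625)
ω' = ω + α·dt = (0.9669, 0.6920, -1.3105)

ω' = (0.9669, 0.6920, -1.3105)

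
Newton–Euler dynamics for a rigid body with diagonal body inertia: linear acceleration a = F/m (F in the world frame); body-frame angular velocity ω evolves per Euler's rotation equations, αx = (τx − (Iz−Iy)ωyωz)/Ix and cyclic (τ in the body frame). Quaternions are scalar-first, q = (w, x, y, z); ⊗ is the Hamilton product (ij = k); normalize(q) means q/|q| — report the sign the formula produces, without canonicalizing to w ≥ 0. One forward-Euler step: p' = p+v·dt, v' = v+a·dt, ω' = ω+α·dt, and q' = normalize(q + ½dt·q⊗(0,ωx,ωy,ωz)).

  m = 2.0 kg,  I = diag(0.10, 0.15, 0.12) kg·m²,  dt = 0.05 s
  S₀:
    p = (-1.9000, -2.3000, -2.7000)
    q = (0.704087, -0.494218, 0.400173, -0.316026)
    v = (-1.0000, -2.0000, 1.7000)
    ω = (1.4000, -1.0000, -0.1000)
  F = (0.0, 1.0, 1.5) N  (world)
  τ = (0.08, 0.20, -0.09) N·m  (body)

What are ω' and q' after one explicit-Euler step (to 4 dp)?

ω' = (1.4415, -0.9343, -0.1083)
q' = (0.7299, -0.4780, 0.3699, -0.3191)

ω×(Iω) gyroscopic = (-0.0030, 0.0028, -0.0700)
(τ − ω×Iω)/I = (0.8300, 1.3147, -0.1667)
new body rate ω' = (1.4415, -0.9343, -0.1083)
2q̇ = q⊗(0,ω) = (1.0604756, 0.6296785, -1.1959452, -0.1364329)
q + ½dt·q⊗(0,ω), renormalized = (0.7299, -0.4780, 0.3699, -0.3191)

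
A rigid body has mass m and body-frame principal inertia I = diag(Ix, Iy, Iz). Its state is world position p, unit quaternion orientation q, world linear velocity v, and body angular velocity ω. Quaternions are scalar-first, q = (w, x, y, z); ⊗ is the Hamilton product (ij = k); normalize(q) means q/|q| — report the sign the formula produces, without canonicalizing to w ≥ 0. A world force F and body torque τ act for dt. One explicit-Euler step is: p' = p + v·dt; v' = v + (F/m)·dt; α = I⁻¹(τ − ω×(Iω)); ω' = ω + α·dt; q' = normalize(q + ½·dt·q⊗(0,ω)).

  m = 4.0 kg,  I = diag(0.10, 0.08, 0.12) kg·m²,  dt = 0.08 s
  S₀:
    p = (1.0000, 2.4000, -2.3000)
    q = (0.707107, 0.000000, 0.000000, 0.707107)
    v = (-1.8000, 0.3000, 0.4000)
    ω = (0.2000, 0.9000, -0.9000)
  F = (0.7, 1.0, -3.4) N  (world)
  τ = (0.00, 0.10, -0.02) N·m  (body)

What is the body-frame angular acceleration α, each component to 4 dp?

precession coupling ω×(Iω) = (-0.0324, 0.0036, -0.0036)
angular accel α = (0.3240, 1.2050, -0.1367)

α = (0.3240, 1.2050, -0.1367)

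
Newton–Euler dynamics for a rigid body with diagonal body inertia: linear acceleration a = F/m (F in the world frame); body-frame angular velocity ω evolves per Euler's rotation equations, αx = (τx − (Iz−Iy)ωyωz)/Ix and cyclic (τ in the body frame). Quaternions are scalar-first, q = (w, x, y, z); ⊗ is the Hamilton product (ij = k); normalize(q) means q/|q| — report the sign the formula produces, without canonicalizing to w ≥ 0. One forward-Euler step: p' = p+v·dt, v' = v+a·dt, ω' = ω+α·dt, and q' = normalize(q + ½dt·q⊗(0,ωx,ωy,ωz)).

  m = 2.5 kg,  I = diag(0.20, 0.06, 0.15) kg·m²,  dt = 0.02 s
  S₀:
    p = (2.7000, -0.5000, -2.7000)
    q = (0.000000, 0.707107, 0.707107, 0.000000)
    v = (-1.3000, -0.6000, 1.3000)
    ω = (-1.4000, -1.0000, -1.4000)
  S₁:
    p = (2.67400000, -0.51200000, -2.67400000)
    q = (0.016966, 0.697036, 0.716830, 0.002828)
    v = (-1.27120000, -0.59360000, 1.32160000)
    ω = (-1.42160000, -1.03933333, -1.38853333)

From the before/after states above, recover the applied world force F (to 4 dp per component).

v₁ − v₀ = (0.02880000, 0.00640000, 0.02160000)
applied force F = (3.6000, 0.8000, 2.7000)

F = (3.6000, 0.8000, 2.7000)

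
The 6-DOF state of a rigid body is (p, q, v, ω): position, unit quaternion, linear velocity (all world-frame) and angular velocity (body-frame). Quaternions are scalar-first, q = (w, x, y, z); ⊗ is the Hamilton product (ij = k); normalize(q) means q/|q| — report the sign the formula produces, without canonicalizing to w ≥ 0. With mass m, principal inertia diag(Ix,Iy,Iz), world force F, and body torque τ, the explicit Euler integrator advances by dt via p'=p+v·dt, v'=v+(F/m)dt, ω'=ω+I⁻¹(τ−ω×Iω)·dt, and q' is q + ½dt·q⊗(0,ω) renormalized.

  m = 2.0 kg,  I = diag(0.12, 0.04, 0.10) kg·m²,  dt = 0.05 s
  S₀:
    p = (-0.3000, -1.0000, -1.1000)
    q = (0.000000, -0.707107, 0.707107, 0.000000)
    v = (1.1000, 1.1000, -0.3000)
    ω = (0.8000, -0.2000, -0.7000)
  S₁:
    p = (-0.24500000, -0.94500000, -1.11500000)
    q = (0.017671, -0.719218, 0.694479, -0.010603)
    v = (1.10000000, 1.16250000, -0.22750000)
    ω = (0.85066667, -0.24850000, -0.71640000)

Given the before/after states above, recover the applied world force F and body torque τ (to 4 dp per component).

F = (0.0000, 2.5000, 2.9000)
τ = (0.1300, -0.0500, -0.0200)

ω₁ − ω₀ = (0.05066667, -0.04850000, -0.01640000)
precession coupling = (0.0084, -0.0112, 0.0128)
τ = I·(Δω/dt) + ω₀×(Iω₀) = (0.1300, -0.0500, -0.0200)
velocity change Δv = (0.00000000, 0.06250000, 0.07250000)
F = m·Δv/dt = (0.0000, 2.5000, 2.9000)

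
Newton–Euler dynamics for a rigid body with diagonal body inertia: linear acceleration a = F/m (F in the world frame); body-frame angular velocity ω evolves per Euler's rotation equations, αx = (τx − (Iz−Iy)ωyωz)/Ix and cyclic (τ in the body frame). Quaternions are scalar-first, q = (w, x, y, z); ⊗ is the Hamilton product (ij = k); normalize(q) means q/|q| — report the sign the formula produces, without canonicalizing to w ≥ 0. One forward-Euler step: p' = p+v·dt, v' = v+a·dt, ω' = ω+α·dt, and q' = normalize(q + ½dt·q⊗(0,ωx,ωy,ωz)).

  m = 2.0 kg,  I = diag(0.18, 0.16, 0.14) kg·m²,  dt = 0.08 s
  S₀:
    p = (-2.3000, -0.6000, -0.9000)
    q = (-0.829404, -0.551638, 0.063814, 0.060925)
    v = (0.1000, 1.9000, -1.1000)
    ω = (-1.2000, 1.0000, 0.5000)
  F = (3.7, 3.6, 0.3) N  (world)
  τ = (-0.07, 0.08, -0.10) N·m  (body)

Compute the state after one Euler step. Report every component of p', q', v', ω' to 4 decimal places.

p' = (-2.2920, -0.4480, -0.9880)
q' = (-0.8578, -0.5119, 0.0387, 0.0253)
v' = (0.2480, 2.0440, -1.0880)
ω' = (-1.2267, 1.0520, 0.4291)

linear accel F/m = (1.8500, 1.8000, 0.1500)
p' = p + v·dt = (-2.2920, -0.4480, -0.9880)
v + (F/m)dt = (0.2480, 2.0440, -1.0880)
precession coupling ω×(Iω) = (-0.0100, -0.0240, 0.0240)
α = I⁻¹(τ − ω×Iω) = (-0.3333, 0.6500, -0.8857)
ω' = ω + α·dt = (-1.2267, 1.0520, 0.4291)
Hamilton product q⊗(0,ω) = (-0.7562421, 0.9662668, -0.6266950, -0.8897632)
q + ½dt·q⊗(0,ω), renormalized = (-0.8578, -0.5119, 0.0387, 0.0253)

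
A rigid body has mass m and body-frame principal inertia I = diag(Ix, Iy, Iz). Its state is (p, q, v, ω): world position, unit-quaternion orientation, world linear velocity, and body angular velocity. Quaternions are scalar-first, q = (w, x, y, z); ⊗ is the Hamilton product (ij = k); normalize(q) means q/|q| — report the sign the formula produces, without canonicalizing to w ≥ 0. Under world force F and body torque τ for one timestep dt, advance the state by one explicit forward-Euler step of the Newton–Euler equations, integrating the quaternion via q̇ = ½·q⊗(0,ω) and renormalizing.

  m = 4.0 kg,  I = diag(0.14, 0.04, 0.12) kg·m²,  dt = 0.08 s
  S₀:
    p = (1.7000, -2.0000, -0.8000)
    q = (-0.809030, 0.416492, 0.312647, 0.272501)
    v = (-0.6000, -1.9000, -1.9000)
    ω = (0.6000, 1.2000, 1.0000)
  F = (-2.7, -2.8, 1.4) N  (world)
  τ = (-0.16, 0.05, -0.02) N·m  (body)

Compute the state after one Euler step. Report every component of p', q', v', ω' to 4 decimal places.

p' = (1.6520, -2.1520, -0.9520)
q' = (-0.8430, 0.3956, 0.2631, 0.2521)
v' = (-0.6540, -1.9560, -1.8720)
ω' = (0.4537, 1.2760, 1.0347)

a = (-0.6750, -0.7000, 0.3500)
new position p' = (1.6520, -2.1520, -0.9520)
v' = v + a·dt = (-0.6540, -1.9560, -1.8720)
α = I⁻¹(τ − ω×Iω) = (-1.8286, 0.9500, 0.4333)
ω + α·dt = (0.4537, 1.2760, 1.0347)
q⊗(0,ω) = (-0.8975726, -0.4997722, -1.2238274, -0.4968278)
q + ½dt·q⊗(0,ω), renormalized = (-0.8430, 0.3956, 0.2631, 0.2521)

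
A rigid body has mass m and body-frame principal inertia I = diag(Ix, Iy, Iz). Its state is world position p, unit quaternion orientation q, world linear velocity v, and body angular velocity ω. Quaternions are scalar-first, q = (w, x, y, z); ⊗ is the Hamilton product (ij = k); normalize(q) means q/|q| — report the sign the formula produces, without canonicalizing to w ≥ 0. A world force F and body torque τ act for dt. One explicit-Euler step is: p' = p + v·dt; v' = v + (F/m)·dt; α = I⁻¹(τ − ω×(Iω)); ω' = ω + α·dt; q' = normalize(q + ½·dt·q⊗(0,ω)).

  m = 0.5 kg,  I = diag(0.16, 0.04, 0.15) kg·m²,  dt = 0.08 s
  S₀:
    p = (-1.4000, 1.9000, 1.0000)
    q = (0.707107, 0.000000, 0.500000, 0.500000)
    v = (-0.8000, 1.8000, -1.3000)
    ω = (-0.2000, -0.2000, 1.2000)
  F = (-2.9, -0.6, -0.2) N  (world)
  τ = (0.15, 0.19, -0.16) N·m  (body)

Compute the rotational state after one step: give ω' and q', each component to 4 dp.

ω' = (-0.1118, 0.1848, 1.1172)
q' = (0.6863, 0.0223, 0.4897, 0.5373)

gyro term ω×Iω = (-0.0264, -0.0024, -0.0048)
angular accel α = (1.1025, 4.8100, -1.0347)
new body rate ω' = (-0.1118, 0.1848, 1.1172)
q⊗(0,ω) = (-0.5000000, 0.5585786, -0.2414214, 0.9485284)
q' = normalize(q + ½dt·q⊗(0,ω)) = (0.6863, 0.0223, 0.4897, 0.5373)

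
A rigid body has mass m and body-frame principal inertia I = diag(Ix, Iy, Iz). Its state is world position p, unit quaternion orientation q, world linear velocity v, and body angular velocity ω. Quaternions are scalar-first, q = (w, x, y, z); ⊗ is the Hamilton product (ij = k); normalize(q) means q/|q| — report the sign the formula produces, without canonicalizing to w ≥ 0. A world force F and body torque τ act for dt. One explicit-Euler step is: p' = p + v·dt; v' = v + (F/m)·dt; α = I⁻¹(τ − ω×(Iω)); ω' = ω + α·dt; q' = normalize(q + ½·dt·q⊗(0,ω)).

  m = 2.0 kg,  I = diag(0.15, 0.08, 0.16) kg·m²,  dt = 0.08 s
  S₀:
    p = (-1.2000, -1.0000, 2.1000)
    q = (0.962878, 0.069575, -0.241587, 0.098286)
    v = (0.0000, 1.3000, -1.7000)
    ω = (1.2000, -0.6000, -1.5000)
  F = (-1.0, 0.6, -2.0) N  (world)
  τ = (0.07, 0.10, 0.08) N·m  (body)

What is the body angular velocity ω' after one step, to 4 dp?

ω×(Iω) gyroscopic = (0.0720, 0.0180, 0.0504)
α = I⁻¹(τ − ω×Iω) = (-0.0133, 1.0250, 0.1850)
ω + α·dt = (1.1989, -0.5180, -1.4852)

ω' = (1.1989, -0.5180, -1.4852)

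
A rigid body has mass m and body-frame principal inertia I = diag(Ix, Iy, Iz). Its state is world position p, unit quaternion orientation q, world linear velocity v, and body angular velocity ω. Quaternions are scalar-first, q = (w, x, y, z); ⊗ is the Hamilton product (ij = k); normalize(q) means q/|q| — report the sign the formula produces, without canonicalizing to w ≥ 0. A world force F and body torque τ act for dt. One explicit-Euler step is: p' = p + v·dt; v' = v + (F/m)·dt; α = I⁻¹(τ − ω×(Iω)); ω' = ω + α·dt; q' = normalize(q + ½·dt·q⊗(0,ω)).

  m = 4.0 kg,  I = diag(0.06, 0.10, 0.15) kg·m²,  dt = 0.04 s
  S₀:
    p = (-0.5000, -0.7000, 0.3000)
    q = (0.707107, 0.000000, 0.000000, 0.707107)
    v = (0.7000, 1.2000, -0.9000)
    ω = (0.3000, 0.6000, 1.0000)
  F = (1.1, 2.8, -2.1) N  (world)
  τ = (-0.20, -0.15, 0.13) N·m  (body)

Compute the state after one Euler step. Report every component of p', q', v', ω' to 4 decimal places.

p' = (-0.4720, -0.6520, 0.2640)
q' = (0.6928, -0.0042, 0.0127, 0.7210)
v' = (0.7110, 1.2280, -0.9210)
ω' = (0.1467, 0.5508, 1.0327)

angular accel α = (-3.8333, -1.2300, 0.8187)
new body rate ω' = (0.1467, 0.5508, 1.0327)
Hamilton product q⊗(0,ω) = (-0.7071070, -0.2121321, 0.6363963, 0.7071070)
updated quaternion q' = (0.6928, -0.0042, 0.0127, 0.7210)
new position p' = (-0.4720, -0.6520, 0.2640)
v' = v + a·dt = (0.7110, 1.2280, -0.9210)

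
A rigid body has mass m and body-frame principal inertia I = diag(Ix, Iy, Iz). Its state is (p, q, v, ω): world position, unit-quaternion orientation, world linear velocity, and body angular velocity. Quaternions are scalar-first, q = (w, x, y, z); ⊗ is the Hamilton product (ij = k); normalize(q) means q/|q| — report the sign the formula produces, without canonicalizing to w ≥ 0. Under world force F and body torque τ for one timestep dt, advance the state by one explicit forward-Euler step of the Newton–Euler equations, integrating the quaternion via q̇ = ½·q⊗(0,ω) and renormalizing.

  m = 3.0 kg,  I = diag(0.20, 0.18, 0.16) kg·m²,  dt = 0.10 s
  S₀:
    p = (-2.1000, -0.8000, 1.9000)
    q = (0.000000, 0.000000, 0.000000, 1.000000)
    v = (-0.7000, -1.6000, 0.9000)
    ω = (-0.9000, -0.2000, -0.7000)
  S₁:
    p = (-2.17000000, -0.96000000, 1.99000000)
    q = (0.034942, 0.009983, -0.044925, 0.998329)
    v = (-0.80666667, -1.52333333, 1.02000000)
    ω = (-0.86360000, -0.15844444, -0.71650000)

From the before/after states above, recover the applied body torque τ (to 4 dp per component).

ω₁ − ω₀ = (0.03640000, 0.04155556, -0.01650000)
precession coupling = (-0.0028, 0.0252, -0.0036)
applied torque τ = (0.0700, 0.1000, -0.0300)

τ = (0.0700, 0.1000, -0.0300)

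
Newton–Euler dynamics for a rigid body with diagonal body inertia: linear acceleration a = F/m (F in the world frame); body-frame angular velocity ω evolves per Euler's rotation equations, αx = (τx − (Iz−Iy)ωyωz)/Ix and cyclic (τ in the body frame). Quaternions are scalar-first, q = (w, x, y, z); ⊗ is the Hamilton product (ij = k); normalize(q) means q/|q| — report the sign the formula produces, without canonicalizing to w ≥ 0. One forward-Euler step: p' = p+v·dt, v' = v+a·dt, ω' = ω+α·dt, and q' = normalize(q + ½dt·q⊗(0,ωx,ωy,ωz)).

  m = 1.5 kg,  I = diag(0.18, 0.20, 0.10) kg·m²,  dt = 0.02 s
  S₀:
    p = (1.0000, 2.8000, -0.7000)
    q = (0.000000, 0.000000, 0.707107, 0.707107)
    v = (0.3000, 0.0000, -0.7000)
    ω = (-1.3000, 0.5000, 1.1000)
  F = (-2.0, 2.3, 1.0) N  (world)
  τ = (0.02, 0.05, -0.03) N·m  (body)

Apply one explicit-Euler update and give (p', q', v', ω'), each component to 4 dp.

p' = (1.0060, 2.8000, -0.7140)
q' = (-0.0113, 0.0042, 0.6978, 0.7162)
v' = (0.2733, 0.0307, -0.6867)
ω' = (-1.2917, 0.5164, 1.0966)

p' = p + v·dt = (1.0060, 2.8000, -0.7140)
new velocity v' = (0.2733, 0.0307, -0.6867)
ω×(Iω) gyroscopic = (-0.0550, -0.1144, -0.0130)
(τ − ω×Iω)/I = (0.4167, 0.8220, -0.1700)
new body rate ω' = (-1.2917, 0.5164, 1.0966)
2q̇ = q⊗(0,ω) = (-1.1313712, 0.4242642, -0.9192391, 0.9192391)
q + ½dt·q⊗(0,ω), renormalized = (-0.0113, 0.0042, 0.6978, 0.7162)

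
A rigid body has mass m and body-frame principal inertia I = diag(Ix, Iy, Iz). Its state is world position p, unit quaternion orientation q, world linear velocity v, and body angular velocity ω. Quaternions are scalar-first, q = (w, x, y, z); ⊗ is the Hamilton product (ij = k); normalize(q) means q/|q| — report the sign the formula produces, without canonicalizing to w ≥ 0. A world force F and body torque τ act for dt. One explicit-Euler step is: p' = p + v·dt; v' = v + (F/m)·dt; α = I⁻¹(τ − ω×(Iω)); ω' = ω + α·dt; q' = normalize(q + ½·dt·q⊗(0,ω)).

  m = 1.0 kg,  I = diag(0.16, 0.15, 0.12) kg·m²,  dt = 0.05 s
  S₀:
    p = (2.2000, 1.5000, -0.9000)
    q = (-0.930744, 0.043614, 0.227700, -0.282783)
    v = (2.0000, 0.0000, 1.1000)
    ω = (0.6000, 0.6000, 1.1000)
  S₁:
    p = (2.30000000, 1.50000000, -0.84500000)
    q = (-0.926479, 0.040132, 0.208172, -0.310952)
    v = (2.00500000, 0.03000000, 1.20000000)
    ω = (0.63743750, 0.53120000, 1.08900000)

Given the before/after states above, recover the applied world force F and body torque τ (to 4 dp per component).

v₁ − v₀ = (0.00500000, 0.03000000, 0.10000000)
F = m·Δv/dt = (0.1000, 0.6000, 2.0000)
ω₁ − ω₀ = (0.03743750, -0.06880000, -0.01100000)
precession coupling = (-0.0198, 0.0264, -0.0036)
I·α + gyro = (0.1000, -0.1800, -0.0300)

F = (0.1000, 0.6000, 2.0000)
τ = (0.1000, -0.1800, -0.0300)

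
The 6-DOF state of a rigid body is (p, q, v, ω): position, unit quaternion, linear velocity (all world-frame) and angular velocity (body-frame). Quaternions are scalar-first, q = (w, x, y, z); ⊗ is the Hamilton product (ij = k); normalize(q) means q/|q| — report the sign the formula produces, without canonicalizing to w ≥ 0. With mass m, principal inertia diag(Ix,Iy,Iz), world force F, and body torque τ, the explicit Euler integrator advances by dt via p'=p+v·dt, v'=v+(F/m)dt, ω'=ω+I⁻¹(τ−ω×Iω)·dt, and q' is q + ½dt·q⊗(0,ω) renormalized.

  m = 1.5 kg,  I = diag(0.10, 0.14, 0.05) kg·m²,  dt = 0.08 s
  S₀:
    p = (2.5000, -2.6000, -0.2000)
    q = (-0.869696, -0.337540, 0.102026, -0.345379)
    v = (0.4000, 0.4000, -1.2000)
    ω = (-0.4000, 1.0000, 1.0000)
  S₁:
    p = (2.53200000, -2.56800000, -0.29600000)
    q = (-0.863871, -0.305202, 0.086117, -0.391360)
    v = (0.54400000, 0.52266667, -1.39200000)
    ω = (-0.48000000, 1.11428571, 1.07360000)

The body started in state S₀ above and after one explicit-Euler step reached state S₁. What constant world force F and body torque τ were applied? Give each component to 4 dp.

v₁ − v₀ = (0.14400000, 0.12266667, -0.19200000)
m·(v₁−v₀)/dt = (2.7000, 2.3000, -3.6000)
ω₁ − ω₀ = (-0.08000000, 0.11428571, 0.07360000)
precession coupling = (-0.0900, -0.0200, -0.0160)
I·α + gyro = (-0.1900, 0.1800, 0.0300)

F = (2.7000, 2.3000, -3.6000)
τ = (-0.1900, 0.1800, 0.0300)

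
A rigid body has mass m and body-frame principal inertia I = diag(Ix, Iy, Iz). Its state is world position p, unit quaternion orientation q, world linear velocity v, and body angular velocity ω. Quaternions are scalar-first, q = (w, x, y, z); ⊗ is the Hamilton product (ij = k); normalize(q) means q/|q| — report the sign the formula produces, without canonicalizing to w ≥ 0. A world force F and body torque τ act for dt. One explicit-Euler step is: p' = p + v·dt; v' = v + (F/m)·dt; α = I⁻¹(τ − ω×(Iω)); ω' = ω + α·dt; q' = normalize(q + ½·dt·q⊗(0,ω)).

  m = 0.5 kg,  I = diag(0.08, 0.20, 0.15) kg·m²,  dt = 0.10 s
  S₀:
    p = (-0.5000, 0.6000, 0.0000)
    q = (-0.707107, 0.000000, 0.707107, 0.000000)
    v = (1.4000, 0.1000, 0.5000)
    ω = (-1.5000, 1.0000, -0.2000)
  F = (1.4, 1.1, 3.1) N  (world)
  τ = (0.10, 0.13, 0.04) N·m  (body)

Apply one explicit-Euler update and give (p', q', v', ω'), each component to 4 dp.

gyro term ω×Iω = (0.0100, -0.0210, -0.1800)
(τ − ω×Iω)/I = (1.1250, 0.7550, 1.4667)
ω + α·dt = (-1.3875, 1.0755, -0.0533)
2q̇ = q⊗(0,ω) = (-0.7071070, 0.9192391, -0.7071070, 1.2020819)
updated quaternion q' = (-0.7394, 0.0458, 0.6690, 0.0599)
p' = p + v·dt = (-0.3600, 0.6100, 0.0500)
v + (F/m)dt = (1.6800, 0.3200, 1.1200)

p' = (-0.3600, 0.6100, 0.0500)
q' = (-0.7394, 0.0458, 0.6690, 0.0599)
v' = (1.6800, 0.3200, 1.1200)
ω' = (-1.3875, 1.0755, -0.0533)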